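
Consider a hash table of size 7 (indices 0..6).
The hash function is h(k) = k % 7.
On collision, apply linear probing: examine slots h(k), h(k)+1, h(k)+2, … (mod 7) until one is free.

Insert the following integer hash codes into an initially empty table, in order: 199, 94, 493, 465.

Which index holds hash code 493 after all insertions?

5

199 hashes to 3; slot 3 is free -> place at 3.
94 hashes to 3; 3 taken -> place at 4.
493 hashes to 3; 3,4 taken -> place at 5.
465 hashes to 3; 3,4,5 taken -> place at 6.
Table: [-, -, -, 199, 94, 493, 465]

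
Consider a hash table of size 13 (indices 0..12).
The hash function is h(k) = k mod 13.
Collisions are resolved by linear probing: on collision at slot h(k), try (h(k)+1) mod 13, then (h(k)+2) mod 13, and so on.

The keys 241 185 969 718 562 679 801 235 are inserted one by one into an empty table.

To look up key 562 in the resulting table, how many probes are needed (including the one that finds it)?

3

Insert 241: h=7, slot 7 empty → index 7.
Insert 185: h=3, slot 3 empty → index 3.
Insert 969: h=7, slot 7 occupied → index 8.
Insert 718: h=3, slot 3 occupied → index 4.
Insert 562: h=3, slots 3,4 occupied → index 5.
Insert 679: h=3, slots 3,4,5 occupied → index 6.
Insert 801: h=8, slot 8 occupied → index 9.
Insert 235: h=1, slot 1 empty → index 1.
Table: [-, 235, -, 185, 718, 562, 679, 241, 969, 801, -, -, -]
Lookup 562: h=3, probe 3,4,5 → found at 5.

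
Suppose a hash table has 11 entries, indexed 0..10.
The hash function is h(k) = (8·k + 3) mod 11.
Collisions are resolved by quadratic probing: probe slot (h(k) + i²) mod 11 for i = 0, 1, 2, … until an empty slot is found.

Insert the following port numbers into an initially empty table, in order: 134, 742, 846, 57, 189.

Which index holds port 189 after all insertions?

134 hashes to 8; slot 8 is free => place at 8.
742 hashes to 10; slot 10 is free => place at 10.
846 hashes to 6; slot 6 is free => place at 6.
57 hashes to 8; 8 taken => place at 9.
189 hashes to 8; 8,9 taken => place at 1.
Table: [-, 189, -, -, -, -, 846, -, 134, 57, 742]

1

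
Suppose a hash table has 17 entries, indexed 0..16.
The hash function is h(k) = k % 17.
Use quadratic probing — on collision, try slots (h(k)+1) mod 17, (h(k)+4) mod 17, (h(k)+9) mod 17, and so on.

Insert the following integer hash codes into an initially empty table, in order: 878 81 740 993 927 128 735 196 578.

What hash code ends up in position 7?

993

878: h=11 => slot 11
81: h=13 => slot 13
740: h=9 => slot 9
993: h=7 => slot 7
927: h=9, probe 9,10 => slot 10
128: h=9, probe 9,10,13,1 => slot 1
735: h=4 => slot 4
196: h=9, probe 9,10,13,1,8 => slot 8
578: h=0 => slot 0
Table: [578, 128, ., ., 735, ., ., 993, 196, 740, 927, 878, ., 81, ., ., .]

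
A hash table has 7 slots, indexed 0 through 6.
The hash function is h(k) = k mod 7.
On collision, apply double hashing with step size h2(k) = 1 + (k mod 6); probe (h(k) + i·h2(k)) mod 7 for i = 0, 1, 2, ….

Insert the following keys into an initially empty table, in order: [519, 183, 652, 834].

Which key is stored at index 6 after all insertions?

519: h=1 -> slot 1
183: h=1, h2=4, probe 1,5 -> slot 5
652: h=1, h2=5, probe 1,6 -> slot 6
834: h=1, h2=1, probe 1,2 -> slot 2
Table: [∅, 519, 834, ∅, ∅, 183, 652]

652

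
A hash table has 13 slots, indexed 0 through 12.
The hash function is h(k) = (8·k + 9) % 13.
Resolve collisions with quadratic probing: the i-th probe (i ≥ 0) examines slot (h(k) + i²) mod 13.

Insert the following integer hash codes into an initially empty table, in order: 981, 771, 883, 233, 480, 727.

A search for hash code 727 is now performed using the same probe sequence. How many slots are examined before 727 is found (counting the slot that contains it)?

Insert 981: h=5, slot 5 empty -> index 5.
Insert 771: h=2, slot 2 empty -> index 2.
Insert 883: h=1, slot 1 empty -> index 1.
Insert 233: h=1, slots 1,2,5 occupied -> index 10.
Insert 480: h=1, slots 1,2,5,10 occupied -> index 4.
Insert 727: h=1, slots 1,2,5,10,4 occupied -> index 0.
Table: [727, 883, 771, _, 480, 981, _, _, _, _, 233, _, _]
Lookup 727: h=1, probe 1,2,5,10,4,0 → found at 0.

6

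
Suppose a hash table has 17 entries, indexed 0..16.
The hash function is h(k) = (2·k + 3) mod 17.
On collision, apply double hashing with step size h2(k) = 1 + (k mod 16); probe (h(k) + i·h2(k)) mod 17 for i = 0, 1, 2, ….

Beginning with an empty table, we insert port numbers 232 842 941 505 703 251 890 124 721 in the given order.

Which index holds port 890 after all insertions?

232 hashes to 8; slot 8 is free => place at 8.
842 hashes to 4; slot 4 is free => place at 4.
941 hashes to 15; slot 15 is free => place at 15.
505 hashes to 10; slot 10 is free => place at 10.
703 hashes to 15, h2=16; 15 taken => place at 14.
251 hashes to 12; slot 12 is free => place at 12.
890 hashes to 15, h2=11; 15 taken => place at 9.
124 hashes to 13; slot 13 is free => place at 13.
721 hashes to 0; slot 0 is free => place at 0.
Table: [721, ., ., ., 842, ., ., ., 232, 890, 505, ., 251, 124, 703, 941, .]

9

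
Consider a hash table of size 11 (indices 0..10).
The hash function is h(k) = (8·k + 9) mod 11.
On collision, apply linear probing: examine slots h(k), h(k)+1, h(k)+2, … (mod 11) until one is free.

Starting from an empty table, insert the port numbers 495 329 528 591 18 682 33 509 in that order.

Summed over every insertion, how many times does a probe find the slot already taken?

495: h=9 => slot 9
329: h=1 => slot 1
528: h=9, probe 9,10 => slot 10
591: h=7 => slot 7
18: h=10, probe 10,0 => slot 0
682: h=9, probe 9,10,0,1,2 => slot 2
33: h=9, probe 9,10,0,1,2,3 => slot 3
509: h=0, probe 0,1,2,3,4 => slot 4
Table: [18, 329, 682, 33, 509, ., ., 591, ., 495, 528]

15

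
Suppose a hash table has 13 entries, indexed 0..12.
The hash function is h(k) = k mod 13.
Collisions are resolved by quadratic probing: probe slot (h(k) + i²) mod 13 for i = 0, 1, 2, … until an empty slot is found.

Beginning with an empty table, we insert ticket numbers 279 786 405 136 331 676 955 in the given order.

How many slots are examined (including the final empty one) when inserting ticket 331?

279 hashes to 6; slot 6 is free => place at 6.
786 hashes to 6; 6 taken => place at 7.
405 hashes to 2; slot 2 is free => place at 2.
136 hashes to 6; 6,7 taken => place at 10.
331 hashes to 6; 6,7,10,2 taken => place at 9.
676 hashes to 0; slot 0 is free => place at 0.
955 hashes to 6; 6,7,10,2,9 taken => place at 5.
Table: [676, ∅, 405, ∅, ∅, 955, 279, 786, ∅, 331, 136, ∅, ∅]

5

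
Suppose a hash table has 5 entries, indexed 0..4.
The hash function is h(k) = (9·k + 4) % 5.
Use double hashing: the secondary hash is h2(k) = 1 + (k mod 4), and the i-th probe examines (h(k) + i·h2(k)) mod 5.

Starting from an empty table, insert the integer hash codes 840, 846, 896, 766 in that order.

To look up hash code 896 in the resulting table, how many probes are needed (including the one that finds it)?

3

840: h=4 → slot 4
846: h=3 → slot 3
896: h=3, h2=1, probe 3,4,0 → slot 0
766: h=3, h2=3, probe 3,1 → slot 1
Table: [896, 766, -, 846, 840]
Lookup 896: h=3, h2=1, probe 3,4,0 → found at 0.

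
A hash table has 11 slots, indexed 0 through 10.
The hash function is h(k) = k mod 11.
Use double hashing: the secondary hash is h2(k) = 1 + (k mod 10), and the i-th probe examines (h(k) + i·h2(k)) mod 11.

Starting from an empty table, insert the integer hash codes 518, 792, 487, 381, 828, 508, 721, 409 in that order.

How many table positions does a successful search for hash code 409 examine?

5

518 hashes to 1; slot 1 is free → place at 1.
792 hashes to 0; slot 0 is free → place at 0.
487 hashes to 3; slot 3 is free → place at 3.
381 hashes to 7; slot 7 is free → place at 7.
828 hashes to 3, h2=9; 3,1 taken → place at 10.
508 hashes to 2; slot 2 is free → place at 2.
721 hashes to 6; slot 6 is free → place at 6.
409 hashes to 2, h2=10; 2,1,0,10 taken → place at 9.
Table: [792, 518, 508, 487, ., ., 721, 381, ., 409, 828]
Lookup 409: h=2, h2=10, probe 2,1,0,10,9 → found at 9.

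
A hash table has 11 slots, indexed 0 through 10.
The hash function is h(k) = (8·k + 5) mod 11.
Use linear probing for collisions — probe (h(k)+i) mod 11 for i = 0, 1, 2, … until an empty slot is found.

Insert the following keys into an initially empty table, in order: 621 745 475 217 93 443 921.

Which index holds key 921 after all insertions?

Insert 621: h=1, slot 1 empty → index 1.
Insert 745: h=3, slot 3 empty → index 3.
Insert 475: h=10, slot 10 empty → index 10.
Insert 217: h=3, slot 3 occupied → index 4.
Insert 93: h=1, slot 1 occupied → index 2.
Insert 443: h=7, slot 7 empty → index 7.
Insert 921: h=3, slots 3,4 occupied → index 5.
Table: [∅, 621, 93, 745, 217, 921, ∅, 443, ∅, ∅, 475]

5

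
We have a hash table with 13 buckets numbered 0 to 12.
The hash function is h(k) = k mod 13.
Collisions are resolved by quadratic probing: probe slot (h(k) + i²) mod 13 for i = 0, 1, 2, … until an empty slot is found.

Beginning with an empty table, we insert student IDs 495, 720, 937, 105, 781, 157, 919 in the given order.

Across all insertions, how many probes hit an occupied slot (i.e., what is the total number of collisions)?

Insert 495: h=1, slot 1 empty => index 1.
Insert 720: h=5, slot 5 empty => index 5.
Insert 937: h=1, slot 1 occupied => index 2.
Insert 105: h=1, slots 1,2,5 occupied => index 10.
Insert 781: h=1, slots 1,2,5,10 occupied => index 4.
Insert 157: h=1, slots 1,2,5,10,4 occupied => index 0.
Insert 919: h=9, slot 9 empty => index 9.
Table: [157, 495, 937, ., 781, 720, ., ., ., 919, 105, ., .]

13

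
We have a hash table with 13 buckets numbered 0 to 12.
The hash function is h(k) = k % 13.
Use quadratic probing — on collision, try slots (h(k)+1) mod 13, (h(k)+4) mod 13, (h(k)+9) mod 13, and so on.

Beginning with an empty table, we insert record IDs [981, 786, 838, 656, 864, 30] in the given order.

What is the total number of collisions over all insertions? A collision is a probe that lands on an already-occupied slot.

10

Insert 981: h=6, slot 6 empty => index 6.
Insert 786: h=6, slot 6 occupied => index 7.
Insert 838: h=6, slots 6,7 occupied => index 10.
Insert 656: h=6, slots 6,7,10 occupied => index 2.
Insert 864: h=6, slots 6,7,10,2 occupied => index 9.
Insert 30: h=4, slot 4 empty => index 4.
Table: [∅, ∅, 656, ∅, 30, ∅, 981, 786, ∅, 864, 838, ∅, ∅]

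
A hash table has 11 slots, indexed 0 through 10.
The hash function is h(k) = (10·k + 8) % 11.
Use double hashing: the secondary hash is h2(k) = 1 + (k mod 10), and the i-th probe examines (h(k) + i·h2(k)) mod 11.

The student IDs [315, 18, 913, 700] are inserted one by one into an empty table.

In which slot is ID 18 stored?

315: h=1 → slot 1
18: h=1, h2=9, probe 1,10 → slot 10
913: h=8 → slot 8
700: h=1, h2=1, probe 1,2 → slot 2
Table: [-, 315, 700, -, -, -, -, -, 913, -, 18]

10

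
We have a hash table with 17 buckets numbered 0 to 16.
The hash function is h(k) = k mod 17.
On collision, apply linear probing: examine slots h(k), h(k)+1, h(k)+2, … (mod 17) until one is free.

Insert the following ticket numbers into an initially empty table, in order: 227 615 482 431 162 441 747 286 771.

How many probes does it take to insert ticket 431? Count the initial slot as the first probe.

227 hashes to 6; slot 6 is free => place at 6.
615 hashes to 3; slot 3 is free => place at 3.
482 hashes to 6; 6 taken => place at 7.
431 hashes to 6; 6,7 taken => place at 8.
162 hashes to 9; slot 9 is free => place at 9.
441 hashes to 16; slot 16 is free => place at 16.
747 hashes to 16; 16 taken => place at 0.
286 hashes to 14; slot 14 is free => place at 14.
771 hashes to 6; 6,7,8,9 taken => place at 10.
Table: [747, —, —, 615, —, —, 227, 482, 431, 162, 771, —, —, —, 286, —, 441]

3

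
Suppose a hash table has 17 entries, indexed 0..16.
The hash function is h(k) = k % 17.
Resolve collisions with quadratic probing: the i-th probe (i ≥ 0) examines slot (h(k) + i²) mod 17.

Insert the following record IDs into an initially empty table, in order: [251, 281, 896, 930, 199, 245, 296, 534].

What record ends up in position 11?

251: h=13 → slot 13
281: h=9 → slot 9
896: h=12 → slot 12
930: h=12, probe 12,13,16 → slot 16
199: h=12, probe 12,13,16,4 → slot 4
245: h=7 → slot 7
296: h=7, probe 7,8 → slot 8
534: h=7, probe 7,8,11 → slot 11
Table: [—, —, —, —, 199, —, —, 245, 296, 281, —, 534, 896, 251, —, —, 930]

534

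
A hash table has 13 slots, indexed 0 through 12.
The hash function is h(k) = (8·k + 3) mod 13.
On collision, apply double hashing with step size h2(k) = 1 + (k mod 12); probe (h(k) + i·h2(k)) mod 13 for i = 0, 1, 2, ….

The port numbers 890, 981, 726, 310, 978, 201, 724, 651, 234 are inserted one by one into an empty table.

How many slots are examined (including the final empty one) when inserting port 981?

2

890: h=12 => slot 12
981: h=12, h2=10, probe 12,9 => slot 9
726: h=0 => slot 0
310: h=0, h2=11, probe 0,11 => slot 11
978: h=1 => slot 1
201: h=12, h2=10, probe 12,9,6 => slot 6
724: h=10 => slot 10
651: h=11, h2=4, probe 11,2 => slot 2
234: h=3 => slot 3
Table: [726, 978, 651, 234, ∅, ∅, 201, ∅, ∅, 981, 724, 310, 890]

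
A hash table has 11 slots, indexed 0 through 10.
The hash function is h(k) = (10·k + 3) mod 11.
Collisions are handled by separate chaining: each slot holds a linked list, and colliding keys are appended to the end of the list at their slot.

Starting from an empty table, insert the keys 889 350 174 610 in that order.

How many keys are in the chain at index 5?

Insert 889: h=5, bucket 5 empty -> new chain.
Insert 350: h=5, bucket 5 nonempty -> append to chain.
Insert 174: h=5, bucket 5 nonempty -> append to chain.
Insert 610: h=9, bucket 9 empty -> new chain.
Final buckets:
0: —
1: —
2: —
3: —
4: —
5: 889 -> 350 -> 174
6: —
7: —
8: —
9: 610
10: —

3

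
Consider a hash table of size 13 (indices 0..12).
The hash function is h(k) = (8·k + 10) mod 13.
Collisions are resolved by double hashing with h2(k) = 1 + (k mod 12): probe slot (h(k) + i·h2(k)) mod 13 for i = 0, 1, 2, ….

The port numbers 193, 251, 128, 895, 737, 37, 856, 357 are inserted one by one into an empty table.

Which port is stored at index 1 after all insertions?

856

193: h=7 → slot 7
251: h=3 → slot 3
128: h=7, h2=9, probe 7,3,12 → slot 12
895: h=7, h2=8, probe 7,2 → slot 2
737: h=4 → slot 4
37: h=7, h2=2, probe 7,9 → slot 9
856: h=7, h2=5, probe 7,12,4,9,1 → slot 1
357: h=6 → slot 6
Table: [∅, 856, 895, 251, 737, ∅, 357, 193, ∅, 37, ∅, ∅, 128]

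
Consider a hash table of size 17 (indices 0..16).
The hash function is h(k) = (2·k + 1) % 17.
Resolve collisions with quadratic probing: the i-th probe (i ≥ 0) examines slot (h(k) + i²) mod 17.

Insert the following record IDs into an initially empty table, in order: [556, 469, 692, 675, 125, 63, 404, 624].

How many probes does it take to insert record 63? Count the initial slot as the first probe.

556 hashes to 8; slot 8 is free -> place at 8.
469 hashes to 4; slot 4 is free -> place at 4.
692 hashes to 8; 8 taken -> place at 9.
675 hashes to 8; 8,9 taken -> place at 12.
125 hashes to 13; slot 13 is free -> place at 13.
63 hashes to 8; 8,9,12 taken -> place at 0.
404 hashes to 10; slot 10 is free -> place at 10.
624 hashes to 8; 8,9,12,0 taken -> place at 7.
Table: [63, ., ., ., 469, ., ., 624, 556, 692, 404, ., 675, 125, ., ., .]

4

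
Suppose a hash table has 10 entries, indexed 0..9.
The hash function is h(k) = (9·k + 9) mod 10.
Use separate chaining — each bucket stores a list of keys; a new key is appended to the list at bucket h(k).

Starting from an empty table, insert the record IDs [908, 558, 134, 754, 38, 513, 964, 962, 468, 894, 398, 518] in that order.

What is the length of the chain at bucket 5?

Insert 908: h=1, bucket 1 empty → new chain.
Insert 558: h=1, bucket 1 nonempty → append to chain.
Insert 134: h=5, bucket 5 empty → new chain.
Insert 754: h=5, bucket 5 nonempty → append to chain.
Insert 38: h=1, bucket 1 nonempty → append to chain.
Insert 513: h=6, bucket 6 empty → new chain.
Insert 964: h=5, bucket 5 nonempty → append to chain.
Insert 962: h=7, bucket 7 empty → new chain.
Insert 468: h=1, bucket 1 nonempty → append to chain.
Insert 894: h=5, bucket 5 nonempty → append to chain.
Insert 398: h=1, bucket 1 nonempty → append to chain.
Insert 518: h=1, bucket 1 nonempty → append to chain.
Final buckets:
0: -
1: 908 -> 558 -> 38 -> 468 -> 398 -> 518
2: -
3: -
4: -
5: 134 -> 754 -> 964 -> 894
6: 513
7: 962
8: -
9: -

4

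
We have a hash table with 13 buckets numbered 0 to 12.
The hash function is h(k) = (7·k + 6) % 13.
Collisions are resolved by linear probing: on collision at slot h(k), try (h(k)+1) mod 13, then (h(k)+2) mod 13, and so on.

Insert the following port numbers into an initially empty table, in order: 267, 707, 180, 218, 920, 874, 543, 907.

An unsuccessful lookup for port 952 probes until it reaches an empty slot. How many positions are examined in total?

267: h=3 → slot 3
707: h=2 → slot 2
180: h=5 → slot 5
218: h=11 → slot 11
920: h=11, probe 11,12 → slot 12
874: h=1 → slot 1
543: h=11, probe 11,12,0 → slot 0
907: h=11, probe 11,12,0,1,2,3,4 → slot 4
Table: [543, 874, 707, 267, 907, 180, _, _, _, _, _, 218, 920]
Lookup 952: h=1, probe 1,2,3,4,5,6 → slot 6 empty, not found.

6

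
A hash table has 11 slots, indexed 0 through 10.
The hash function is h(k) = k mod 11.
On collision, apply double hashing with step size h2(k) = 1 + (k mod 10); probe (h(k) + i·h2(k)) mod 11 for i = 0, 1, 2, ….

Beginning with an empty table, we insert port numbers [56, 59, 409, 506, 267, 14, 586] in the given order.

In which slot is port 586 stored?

10

56 hashes to 1; slot 1 is free -> place at 1.
59 hashes to 4; slot 4 is free -> place at 4.
409 hashes to 2; slot 2 is free -> place at 2.
506 hashes to 0; slot 0 is free -> place at 0.
267 hashes to 3; slot 3 is free -> place at 3.
14 hashes to 3, h2=5; 3 taken -> place at 8.
586 hashes to 3, h2=7; 3 taken -> place at 10.
Table: [506, 56, 409, 267, 59, —, —, —, 14, —, 586]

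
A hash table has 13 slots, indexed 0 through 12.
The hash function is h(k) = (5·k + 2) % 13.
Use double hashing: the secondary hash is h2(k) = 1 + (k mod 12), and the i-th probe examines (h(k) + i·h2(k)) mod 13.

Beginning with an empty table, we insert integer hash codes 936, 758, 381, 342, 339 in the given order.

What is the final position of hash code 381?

Insert 936: h=2, slot 2 empty -> index 2.
Insert 758: h=9, slot 9 empty -> index 9.
Insert 381: h=9, h2=10, slot 9 occupied -> index 6.
Insert 342: h=9, h2=7, slot 9 occupied -> index 3.
Insert 339: h=7, slot 7 empty -> index 7.
Table: [_, _, 936, 342, _, _, 381, 339, _, 758, _, _, _]

6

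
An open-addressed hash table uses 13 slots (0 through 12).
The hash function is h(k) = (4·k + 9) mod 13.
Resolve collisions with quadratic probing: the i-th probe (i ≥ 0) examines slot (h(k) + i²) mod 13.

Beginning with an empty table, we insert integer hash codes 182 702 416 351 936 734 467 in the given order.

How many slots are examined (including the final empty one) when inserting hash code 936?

5

182: h=9 → slot 9
702: h=9, probe 9,10 → slot 10
416: h=9, probe 9,10,0 → slot 0
351: h=9, probe 9,10,0,5 → slot 5
936: h=9, probe 9,10,0,5,12 → slot 12
734: h=7 → slot 7
467: h=5, probe 5,6 → slot 6
Table: [416, ∅, ∅, ∅, ∅, 351, 467, 734, ∅, 182, 702, ∅, 936]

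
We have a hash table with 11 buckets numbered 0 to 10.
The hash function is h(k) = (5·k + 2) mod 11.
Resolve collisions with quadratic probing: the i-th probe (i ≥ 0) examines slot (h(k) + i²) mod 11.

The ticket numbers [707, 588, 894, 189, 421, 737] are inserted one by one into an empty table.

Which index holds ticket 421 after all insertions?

10

707: h=6 => slot 6
588: h=5 => slot 5
894: h=6, probe 6,7 => slot 7
189: h=1 => slot 1
421: h=6, probe 6,7,10 => slot 10
737: h=2 => slot 2
Table: [_, 189, 737, _, _, 588, 707, 894, _, _, 421]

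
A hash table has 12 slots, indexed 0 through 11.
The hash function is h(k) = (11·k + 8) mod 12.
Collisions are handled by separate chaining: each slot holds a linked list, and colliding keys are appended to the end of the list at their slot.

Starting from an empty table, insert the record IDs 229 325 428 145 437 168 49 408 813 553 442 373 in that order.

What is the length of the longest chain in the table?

229 → bucket 7
325 → bucket 7 (collision)
428 → bucket 0
145 → bucket 7 (collision)
437 → bucket 3
168 → bucket 8
49 → bucket 7 (collision)
408 → bucket 8 (collision)
813 → bucket 11
553 → bucket 7 (collision)
442 → bucket 10
373 → bucket 7 (collision)
Final buckets:
0: 428
1: —
2: —
3: 437
4: —
5: —
6: —
7: 229 -> 325 -> 145 -> 49 -> 553 -> 373
8: 168 -> 408
9: —
10: 442
11: 813

6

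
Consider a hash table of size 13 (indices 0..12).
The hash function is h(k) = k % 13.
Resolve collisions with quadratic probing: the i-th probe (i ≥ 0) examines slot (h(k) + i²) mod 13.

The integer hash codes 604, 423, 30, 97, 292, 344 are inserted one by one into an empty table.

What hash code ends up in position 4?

Insert 604: h=6, slot 6 empty -> index 6.
Insert 423: h=7, slot 7 empty -> index 7.
Insert 30: h=4, slot 4 empty -> index 4.
Insert 97: h=6, slots 6,7 occupied -> index 10.
Insert 292: h=6, slots 6,7,10 occupied -> index 2.
Insert 344: h=6, slots 6,7,10,2 occupied -> index 9.
Table: [_, _, 292, _, 30, _, 604, 423, _, 344, 97, _, _]

30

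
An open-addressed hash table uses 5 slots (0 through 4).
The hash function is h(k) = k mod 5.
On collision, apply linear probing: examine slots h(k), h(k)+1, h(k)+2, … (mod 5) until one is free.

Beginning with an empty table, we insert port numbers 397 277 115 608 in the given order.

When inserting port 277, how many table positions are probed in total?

2

Insert 397: h=2, slot 2 empty => index 2.
Insert 277: h=2, slot 2 occupied => index 3.
Insert 115: h=0, slot 0 empty => index 0.
Insert 608: h=3, slot 3 occupied => index 4.
Table: [115, —, 397, 277, 608]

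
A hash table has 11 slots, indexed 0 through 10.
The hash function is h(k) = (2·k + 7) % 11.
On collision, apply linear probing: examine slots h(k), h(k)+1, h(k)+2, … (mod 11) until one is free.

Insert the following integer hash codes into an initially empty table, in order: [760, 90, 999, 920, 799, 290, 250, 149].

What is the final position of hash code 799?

760: h=9 -> slot 9
90: h=0 -> slot 0
999: h=3 -> slot 3
920: h=10 -> slot 10
799: h=10, probe 10,0,1 -> slot 1
290: h=4 -> slot 4
250: h=1, probe 1,2 -> slot 2
149: h=8 -> slot 8
Table: [90, 799, 250, 999, 290, ., ., ., 149, 760, 920]

1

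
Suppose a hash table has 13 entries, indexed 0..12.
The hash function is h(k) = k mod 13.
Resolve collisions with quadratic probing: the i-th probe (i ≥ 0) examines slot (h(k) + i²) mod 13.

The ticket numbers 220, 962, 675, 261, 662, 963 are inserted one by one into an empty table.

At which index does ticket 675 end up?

3

220 hashes to 12; slot 12 is free -> place at 12.
962 hashes to 0; slot 0 is free -> place at 0.
675 hashes to 12; 12,0 taken -> place at 3.
261 hashes to 1; slot 1 is free -> place at 1.
662 hashes to 12; 12,0,3 taken -> place at 8.
963 hashes to 1; 1 taken -> place at 2.
Table: [962, 261, 963, 675, ∅, ∅, ∅, ∅, 662, ∅, ∅, ∅, 220]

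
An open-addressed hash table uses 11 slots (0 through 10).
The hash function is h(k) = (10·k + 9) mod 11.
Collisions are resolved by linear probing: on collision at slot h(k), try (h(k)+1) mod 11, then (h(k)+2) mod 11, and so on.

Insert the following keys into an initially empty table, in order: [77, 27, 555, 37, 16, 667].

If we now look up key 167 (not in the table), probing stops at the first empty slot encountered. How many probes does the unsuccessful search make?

2

Insert 77: h=9, slot 9 empty => index 9.
Insert 27: h=4, slot 4 empty => index 4.
Insert 555: h=4, slot 4 occupied => index 5.
Insert 37: h=5, slot 5 occupied => index 6.
Insert 16: h=4, slots 4,5,6 occupied => index 7.
Insert 667: h=2, slot 2 empty => index 2.
Table: [-, -, 667, -, 27, 555, 37, 16, -, 77, -]
Lookup 167: h=7, probe 7,8 → slot 8 empty, not found.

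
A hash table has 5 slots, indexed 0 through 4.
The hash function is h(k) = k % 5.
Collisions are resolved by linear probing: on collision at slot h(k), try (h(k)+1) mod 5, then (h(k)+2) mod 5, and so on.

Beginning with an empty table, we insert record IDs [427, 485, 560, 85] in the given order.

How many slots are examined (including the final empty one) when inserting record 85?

4

427: h=2 => slot 2
485: h=0 => slot 0
560: h=0, probe 0,1 => slot 1
85: h=0, probe 0,1,2,3 => slot 3
Table: [485, 560, 427, 85, .]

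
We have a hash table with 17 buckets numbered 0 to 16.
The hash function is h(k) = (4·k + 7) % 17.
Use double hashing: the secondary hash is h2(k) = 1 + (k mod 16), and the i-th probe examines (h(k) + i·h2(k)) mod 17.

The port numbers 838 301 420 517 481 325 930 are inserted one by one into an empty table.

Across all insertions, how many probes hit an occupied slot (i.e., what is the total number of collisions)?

3

Insert 838: h=10, slot 10 empty => index 10.
Insert 301: h=4, slot 4 empty => index 4.
Insert 420: h=4, h2=5, slot 4 occupied => index 9.
Insert 517: h=1, slot 1 empty => index 1.
Insert 481: h=10, h2=2, slot 10 occupied => index 12.
Insert 325: h=15, slot 15 empty => index 15.
Insert 930: h=4, h2=3, slot 4 occupied => index 7.
Table: [_, 517, _, _, 301, _, _, 930, _, 420, 838, _, 481, _, _, 325, _]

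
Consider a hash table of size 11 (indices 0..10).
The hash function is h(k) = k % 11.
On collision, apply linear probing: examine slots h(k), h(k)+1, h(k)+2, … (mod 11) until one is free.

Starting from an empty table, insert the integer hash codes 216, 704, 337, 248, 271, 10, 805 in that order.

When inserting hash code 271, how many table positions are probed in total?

3

216: h=7 → slot 7
704: h=0 → slot 0
337: h=7, probe 7,8 → slot 8
248: h=6 → slot 6
271: h=7, probe 7,8,9 → slot 9
10: h=10 → slot 10
805: h=2 → slot 2
Table: [704, -, 805, -, -, -, 248, 216, 337, 271, 10]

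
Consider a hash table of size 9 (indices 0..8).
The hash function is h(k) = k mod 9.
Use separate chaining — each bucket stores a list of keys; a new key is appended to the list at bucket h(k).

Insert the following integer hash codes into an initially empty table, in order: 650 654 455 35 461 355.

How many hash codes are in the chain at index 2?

2

Insert 650: h=2, bucket 2 empty -> new chain.
Insert 654: h=6, bucket 6 empty -> new chain.
Insert 455: h=5, bucket 5 empty -> new chain.
Insert 35: h=8, bucket 8 empty -> new chain.
Insert 461: h=2, bucket 2 nonempty -> append to chain.
Insert 355: h=4, bucket 4 empty -> new chain.
Final buckets:
0: -
1: -
2: 650 -> 461
3: -
4: 355
5: 455
6: 654
7: -
8: 35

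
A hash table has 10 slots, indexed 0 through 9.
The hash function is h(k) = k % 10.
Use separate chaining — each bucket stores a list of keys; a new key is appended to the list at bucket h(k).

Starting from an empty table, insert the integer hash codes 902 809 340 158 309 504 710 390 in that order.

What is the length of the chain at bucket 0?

3

902 -> bucket 2
809 -> bucket 9
340 -> bucket 0
158 -> bucket 8
309 -> bucket 9 (collision)
504 -> bucket 4
710 -> bucket 0 (collision)
390 -> bucket 0 (collision)
Final buckets:
0: 340 -> 710 -> 390
1: —
2: 902
3: —
4: 504
5: —
6: —
7: —
8: 158
9: 809 -> 309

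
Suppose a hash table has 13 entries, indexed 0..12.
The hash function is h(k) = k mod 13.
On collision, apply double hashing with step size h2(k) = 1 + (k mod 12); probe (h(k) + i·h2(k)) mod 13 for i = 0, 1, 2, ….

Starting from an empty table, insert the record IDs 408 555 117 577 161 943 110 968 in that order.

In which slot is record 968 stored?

408: h=5 → slot 5
555: h=9 → slot 9
117: h=0 → slot 0
577: h=5, h2=2, probe 5,7 → slot 7
161: h=5, h2=6, probe 5,11 → slot 11
943: h=7, h2=8, probe 7,2 → slot 2
110: h=6 → slot 6
968: h=6, h2=9, probe 6,2,11,7,3 → slot 3
Table: [117, —, 943, 968, —, 408, 110, 577, —, 555, —, 161, —]

3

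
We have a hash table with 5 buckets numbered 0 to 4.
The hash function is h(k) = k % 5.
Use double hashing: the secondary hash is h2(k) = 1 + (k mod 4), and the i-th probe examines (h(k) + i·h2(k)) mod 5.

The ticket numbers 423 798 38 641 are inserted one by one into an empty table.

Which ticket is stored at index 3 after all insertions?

423

423 hashes to 3; slot 3 is free → place at 3.
798 hashes to 3, h2=3; 3 taken → place at 1.
38 hashes to 3, h2=3; 3,1 taken → place at 4.
641 hashes to 1, h2=2; 1,3 taken → place at 0.
Table: [641, 798, —, 423, 38]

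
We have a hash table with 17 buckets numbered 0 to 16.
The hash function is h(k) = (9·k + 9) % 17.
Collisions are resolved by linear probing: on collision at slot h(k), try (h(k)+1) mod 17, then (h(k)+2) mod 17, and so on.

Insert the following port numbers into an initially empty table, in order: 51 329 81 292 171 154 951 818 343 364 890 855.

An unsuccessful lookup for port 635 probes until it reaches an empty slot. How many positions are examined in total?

Insert 51: h=9, slot 9 empty => index 9.
Insert 329: h=12, slot 12 empty => index 12.
Insert 81: h=7, slot 7 empty => index 7.
Insert 292: h=2, slot 2 empty => index 2.
Insert 171: h=1, slot 1 empty => index 1.
Insert 154: h=1, slots 1,2 occupied => index 3.
Insert 951: h=0, slot 0 empty => index 0.
Insert 818: h=10, slot 10 empty => index 10.
Insert 343: h=2, slots 2,3 occupied => index 4.
Insert 364: h=4, slot 4 occupied => index 5.
Insert 890: h=12, slot 12 occupied => index 13.
Insert 855: h=3, slots 3,4,5 occupied => index 6.
Table: [951, 171, 292, 154, 343, 364, 855, 81, ., 51, 818, ., 329, 890, ., ., .]
Lookup 635: h=12, probe 12,13,14 → slot 14 empty, not found.

3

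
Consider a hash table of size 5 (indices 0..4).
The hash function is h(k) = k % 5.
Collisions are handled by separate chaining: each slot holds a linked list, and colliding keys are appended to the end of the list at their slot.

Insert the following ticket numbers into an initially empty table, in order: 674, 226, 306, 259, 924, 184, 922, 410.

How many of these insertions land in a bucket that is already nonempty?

Insert 674: h=4, bucket 4 empty -> new chain.
Insert 226: h=1, bucket 1 empty -> new chain.
Insert 306: h=1, bucket 1 nonempty -> append to chain.
Insert 259: h=4, bucket 4 nonempty -> append to chain.
Insert 924: h=4, bucket 4 nonempty -> append to chain.
Insert 184: h=4, bucket 4 nonempty -> append to chain.
Insert 922: h=2, bucket 2 empty -> new chain.
Insert 410: h=0, bucket 0 empty -> new chain.
Final buckets:
0: 410
1: 226 -> 306
2: 922
3: .
4: 674 -> 259 -> 924 -> 184

4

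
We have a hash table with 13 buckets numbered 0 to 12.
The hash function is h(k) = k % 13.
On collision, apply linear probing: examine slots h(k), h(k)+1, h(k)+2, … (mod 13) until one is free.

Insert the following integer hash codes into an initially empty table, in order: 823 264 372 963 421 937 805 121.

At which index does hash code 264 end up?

5

823 hashes to 4; slot 4 is free → place at 4.
264 hashes to 4; 4 taken → place at 5.
372 hashes to 8; slot 8 is free → place at 8.
963 hashes to 1; slot 1 is free → place at 1.
421 hashes to 5; 5 taken → place at 6.
937 hashes to 1; 1 taken → place at 2.
805 hashes to 12; slot 12 is free → place at 12.
121 hashes to 4; 4,5,6 taken → place at 7.
Table: [—, 963, 937, —, 823, 264, 421, 121, 372, —, —, —, 805]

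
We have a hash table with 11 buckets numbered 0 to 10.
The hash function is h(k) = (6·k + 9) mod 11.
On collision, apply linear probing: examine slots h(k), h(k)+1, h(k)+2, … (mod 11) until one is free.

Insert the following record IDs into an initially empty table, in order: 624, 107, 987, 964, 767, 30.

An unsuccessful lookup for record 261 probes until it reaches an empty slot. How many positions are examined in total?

7

624 hashes to 2; slot 2 is free -> place at 2.
107 hashes to 2; 2 taken -> place at 3.
987 hashes to 2; 2,3 taken -> place at 4.
964 hashes to 7; slot 7 is free -> place at 7.
767 hashes to 2; 2,3,4 taken -> place at 5.
30 hashes to 2; 2,3,4,5 taken -> place at 6.
Table: [-, -, 624, 107, 987, 767, 30, 964, -, -, -]
Lookup 261: h=2, probe 2,3,4,5,6,7,8 → slot 8 empty, not found.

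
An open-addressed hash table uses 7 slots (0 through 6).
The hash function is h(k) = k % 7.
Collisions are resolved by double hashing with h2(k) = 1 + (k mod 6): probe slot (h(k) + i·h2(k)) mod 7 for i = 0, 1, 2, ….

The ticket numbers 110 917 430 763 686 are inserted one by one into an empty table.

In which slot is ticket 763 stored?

2

110: h=5 => slot 5
917: h=0 => slot 0
430: h=3 => slot 3
763: h=0, h2=2, probe 0,2 => slot 2
686: h=0, h2=3, probe 0,3,6 => slot 6
Table: [917, ., 763, 430, ., 110, 686]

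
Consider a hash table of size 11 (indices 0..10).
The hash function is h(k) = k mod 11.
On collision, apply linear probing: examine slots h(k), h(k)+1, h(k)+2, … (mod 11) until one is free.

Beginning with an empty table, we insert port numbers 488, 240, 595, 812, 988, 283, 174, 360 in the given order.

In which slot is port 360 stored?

3

Insert 488: h=4, slot 4 empty -> index 4.
Insert 240: h=9, slot 9 empty -> index 9.
Insert 595: h=1, slot 1 empty -> index 1.
Insert 812: h=9, slot 9 occupied -> index 10.
Insert 988: h=9, slots 9,10 occupied -> index 0.
Insert 283: h=8, slot 8 empty -> index 8.
Insert 174: h=9, slots 9,10,0,1 occupied -> index 2.
Insert 360: h=8, slots 8,9,10,0,1,2 occupied -> index 3.
Table: [988, 595, 174, 360, 488, ∅, ∅, ∅, 283, 240, 812]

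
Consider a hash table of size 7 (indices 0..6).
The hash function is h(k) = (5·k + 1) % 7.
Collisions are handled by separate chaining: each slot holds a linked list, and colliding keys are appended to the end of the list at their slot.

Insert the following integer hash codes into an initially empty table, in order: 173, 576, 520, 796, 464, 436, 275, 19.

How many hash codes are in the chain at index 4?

173 -> bucket 5
576 -> bucket 4
520 -> bucket 4 (collision)
796 -> bucket 5 (collision)
464 -> bucket 4 (collision)
436 -> bucket 4 (collision)
275 -> bucket 4 (collision)
19 -> bucket 5 (collision)
Final buckets:
0: —
1: —
2: —
3: —
4: 576 -> 520 -> 464 -> 436 -> 275
5: 173 -> 796 -> 19
6: —

5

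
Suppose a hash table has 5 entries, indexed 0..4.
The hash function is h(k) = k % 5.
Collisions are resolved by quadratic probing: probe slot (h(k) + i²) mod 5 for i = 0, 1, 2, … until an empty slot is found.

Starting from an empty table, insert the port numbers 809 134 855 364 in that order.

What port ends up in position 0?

809 hashes to 4; slot 4 is free -> place at 4.
134 hashes to 4; 4 taken -> place at 0.
855 hashes to 0; 0 taken -> place at 1.
364 hashes to 4; 4,0 taken -> place at 3.
Table: [134, 855, —, 364, 809]

134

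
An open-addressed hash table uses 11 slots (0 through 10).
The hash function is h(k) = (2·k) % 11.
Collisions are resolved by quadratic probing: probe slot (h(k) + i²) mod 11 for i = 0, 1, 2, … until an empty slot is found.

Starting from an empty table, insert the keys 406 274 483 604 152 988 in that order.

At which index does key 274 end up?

10

406 hashes to 9; slot 9 is free → place at 9.
274 hashes to 9; 9 taken → place at 10.
483 hashes to 9; 9,10 taken → place at 2.
604 hashes to 9; 9,10,2 taken → place at 7.
152 hashes to 7; 7 taken → place at 8.
988 hashes to 7; 7,8 taken → place at 0.
Table: [988, ∅, 483, ∅, ∅, ∅, ∅, 604, 152, 406, 274]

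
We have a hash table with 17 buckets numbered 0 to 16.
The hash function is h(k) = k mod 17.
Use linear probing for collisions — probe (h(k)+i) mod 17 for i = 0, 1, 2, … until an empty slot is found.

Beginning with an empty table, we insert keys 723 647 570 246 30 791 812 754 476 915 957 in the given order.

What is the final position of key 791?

723: h=9 → slot 9
647: h=1 → slot 1
570: h=9, probe 9,10 → slot 10
246: h=8 → slot 8
30: h=13 → slot 13
791: h=9, probe 9,10,11 → slot 11
812: h=13, probe 13,14 → slot 14
754: h=6 → slot 6
476: h=0 → slot 0
915: h=14, probe 14,15 → slot 15
957: h=5 → slot 5
Table: [476, 647, ∅, ∅, ∅, 957, 754, ∅, 246, 723, 570, 791, ∅, 30, 812, 915, ∅]

11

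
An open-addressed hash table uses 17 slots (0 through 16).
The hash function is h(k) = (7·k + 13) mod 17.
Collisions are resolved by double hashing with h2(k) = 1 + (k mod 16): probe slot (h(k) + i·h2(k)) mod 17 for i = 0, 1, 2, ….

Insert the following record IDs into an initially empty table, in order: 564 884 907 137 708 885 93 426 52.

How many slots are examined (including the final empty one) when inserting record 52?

564: h=0 => slot 0
884: h=13 => slot 13
907: h=4 => slot 4
137: h=3 => slot 3
708: h=5 => slot 5
885: h=3, h2=6, probe 3,9 => slot 9
93: h=1 => slot 1
426: h=3, h2=11, probe 3,14 => slot 14
52: h=3, h2=5, probe 3,8 => slot 8
Table: [564, 93, ., 137, 907, 708, ., ., 52, 885, ., ., ., 884, 426, ., .]

2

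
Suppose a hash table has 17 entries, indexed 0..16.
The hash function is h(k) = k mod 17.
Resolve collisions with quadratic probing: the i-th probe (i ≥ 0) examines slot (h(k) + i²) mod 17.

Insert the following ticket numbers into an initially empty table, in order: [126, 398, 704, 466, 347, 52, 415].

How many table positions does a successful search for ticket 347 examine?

5

126 hashes to 7; slot 7 is free -> place at 7.
398 hashes to 7; 7 taken -> place at 8.
704 hashes to 7; 7,8 taken -> place at 11.
466 hashes to 7; 7,8,11 taken -> place at 16.
347 hashes to 7; 7,8,11,16 taken -> place at 6.
52 hashes to 1; slot 1 is free -> place at 1.
415 hashes to 7; 7,8,11,16,6 taken -> place at 15.
Table: [-, 52, -, -, -, -, 347, 126, 398, -, -, 704, -, -, -, 415, 466]
Lookup 347: h=7, probe 7,8,11,16,6 → found at 6.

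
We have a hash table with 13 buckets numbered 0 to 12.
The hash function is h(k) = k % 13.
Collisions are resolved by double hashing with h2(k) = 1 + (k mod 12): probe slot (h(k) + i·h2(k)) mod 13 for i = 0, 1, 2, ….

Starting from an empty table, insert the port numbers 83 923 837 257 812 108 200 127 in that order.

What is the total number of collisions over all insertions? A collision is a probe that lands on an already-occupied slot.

83: h=5 => slot 5
923: h=0 => slot 0
837: h=5, h2=10, probe 5,2 => slot 2
257: h=10 => slot 10
812: h=6 => slot 6
108: h=4 => slot 4
200: h=5, h2=9, probe 5,1 => slot 1
127: h=10, h2=8, probe 10,5,0,8 => slot 8
Table: [923, 200, 837, _, 108, 83, 812, _, 127, _, 257, _, _]

5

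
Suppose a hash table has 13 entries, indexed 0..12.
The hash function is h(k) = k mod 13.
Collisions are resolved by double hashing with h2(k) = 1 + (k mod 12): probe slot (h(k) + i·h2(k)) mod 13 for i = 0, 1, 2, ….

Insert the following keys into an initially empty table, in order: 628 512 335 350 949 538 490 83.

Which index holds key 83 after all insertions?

2

628 hashes to 4; slot 4 is free -> place at 4.
512 hashes to 5; slot 5 is free -> place at 5.
335 hashes to 10; slot 10 is free -> place at 10.
350 hashes to 12; slot 12 is free -> place at 12.
949 hashes to 0; slot 0 is free -> place at 0.
538 hashes to 5, h2=11; 5 taken -> place at 3.
490 hashes to 9; slot 9 is free -> place at 9.
83 hashes to 5, h2=12; 5,4,3 taken -> place at 2.
Table: [949, ∅, 83, 538, 628, 512, ∅, ∅, ∅, 490, 335, ∅, 350]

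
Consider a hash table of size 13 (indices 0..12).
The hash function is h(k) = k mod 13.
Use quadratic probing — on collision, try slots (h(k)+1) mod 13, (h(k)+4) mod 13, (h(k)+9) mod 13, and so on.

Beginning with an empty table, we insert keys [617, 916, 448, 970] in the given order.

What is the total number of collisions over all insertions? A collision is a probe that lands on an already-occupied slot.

617: h=6 -> slot 6
916: h=6, probe 6,7 -> slot 7
448: h=6, probe 6,7,10 -> slot 10
970: h=8 -> slot 8
Table: [—, —, —, —, —, —, 617, 916, 970, —, 448, —, —]

3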